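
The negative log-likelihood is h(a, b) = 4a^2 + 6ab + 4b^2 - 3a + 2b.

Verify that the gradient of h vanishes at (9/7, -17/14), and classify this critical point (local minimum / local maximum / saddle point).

∇h = (8a + 6b - 3, 6a + 8b + 2); substituting (9/7, -17/14) gives ∇h = (0, 0), so (9/7, -17/14) is indeed a critical point.
The Hessian of h is constant: H = [[8, 6], [6, 8]].
det(H) = 8·8 − 6² = 28.
det(H) > 0 and tr(H) = 16 > 0, so H is positive definite and the point is a local minimum.

local minimum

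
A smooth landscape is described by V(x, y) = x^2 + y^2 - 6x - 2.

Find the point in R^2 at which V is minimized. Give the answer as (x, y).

V(x,y) separates as P(x) + Q(y) − 2, so its minimum is min P + min Q − 2.
P'(x) = 2x - 6 vanishes at x ∈ {3}; Q'(y) = 2y vanishes at y ∈ {0}.
Local minima of P (where P''>0): P(3)=-9. Local minima of Q: Q(0)=0.
So the global minimum of V is P(3) + Q(0) − 2 = -9 + 0 − 2 = -11, attained at (3, 0).

(3, 0)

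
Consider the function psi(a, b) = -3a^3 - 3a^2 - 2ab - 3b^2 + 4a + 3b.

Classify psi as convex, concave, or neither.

neither

The term -3a^3 is cubic, so the Hessian is not constant.
∂²psi/∂a² = -18a - 6, which takes both signs as a varies (negative for sufficiently large a). A diagonal entry of the Hessian changing sign means the Hessian is neither positive- nor negative-semidefinite on all of R^2.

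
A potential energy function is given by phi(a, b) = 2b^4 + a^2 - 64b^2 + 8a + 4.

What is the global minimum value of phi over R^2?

phi(a,b) separates as P(a) + Q(b) + 4, so its minimum is min P + min Q + 4.
P'(a) = 2a + 8 vanishes at a ∈ {-4}; Q'(b) = 8b(b - 4)(b + 4) vanishes at b ∈ {-4, 0, 4}.
Local minima of P (where P''>0): P(-4)=-16. Local minima of Q: Q(-4)=-512, Q(4)=-512.
So the global minimum of phi is P(-4) + Q(-4) + 4 = -16 − 512 + 4 = -524, attained at (-4, -4).

-524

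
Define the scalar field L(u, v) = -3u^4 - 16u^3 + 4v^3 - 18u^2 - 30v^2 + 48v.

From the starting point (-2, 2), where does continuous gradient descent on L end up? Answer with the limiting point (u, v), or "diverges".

(-1, 4)

L is separable, so gradient descent decouples: u follows -∂L/∂u, v follows -∂L/∂v.
∂L/∂u = -12u(u + 1)(u + 3); at u=-2 this is -24, so u increases.
∂L/∂v = 12(v - 4)(v - 1); at v=2 this is -24, so v increases.
u converges to its nearest critical value -1 (a local min of the u-part); v converges to 4. The iterate converges to (-1, 4).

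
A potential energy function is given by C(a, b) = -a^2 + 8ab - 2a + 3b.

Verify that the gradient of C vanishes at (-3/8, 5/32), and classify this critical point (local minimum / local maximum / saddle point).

saddle point

∇C = (-2a + 8b - 2, 8a + 3); substituting (-3/8, 5/32) gives ∇C = (0, 0), so (-3/8, 5/32) is indeed a critical point.
The Hessian of C is constant: H = [[-2, 8], [8, 0]].
det(H) = (-2)·0 − 8² = -64.
Since det(H) < 0, H is indefinite and the critical point is a saddle point.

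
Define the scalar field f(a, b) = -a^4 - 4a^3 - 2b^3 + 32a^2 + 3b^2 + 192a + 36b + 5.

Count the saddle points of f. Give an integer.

3

f separates as a function of a plus a function of b, so ∇f=0 decouples.
∂f/∂a = -4(a - 4)(a + 3)(a + 4) = 0 at a ∈ {-4, -3, 4}; ∂f/∂b = -6(b - 3)(b + 2) = 0 at b ∈ {-2, 3}.
The Hessian is diagonal: diag(f_aa, f_bb). Second derivatives: f_aa(-4)=-32, f_aa(-3)=28, f_aa(4)=-224; f_bb(-2)=30, f_bb(3)=-30.
Saddle points occur where the two diagonal entries have opposite signs: (-4, -2), (-3, 3), (4, -2). Count: 3.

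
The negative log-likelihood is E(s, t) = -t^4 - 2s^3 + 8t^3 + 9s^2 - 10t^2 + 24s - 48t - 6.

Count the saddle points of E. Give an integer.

3

E separates as a function of s plus a function of t, so ∇E=0 decouples.
∂E/∂s = -6(s - 4)(s + 1) = 0 at s ∈ {-1, 4}; ∂E/∂t = -4(t - 4)(t - 3)(t + 1) = 0 at t ∈ {-1, 3, 4}.
The Hessian is diagonal: diag(E_ss, E_tt). Second derivatives: E_ss(-1)=30, E_ss(4)=-30; E_tt(-1)=-80, E_tt(3)=16, E_tt(4)=-20.
Saddle points occur where the two diagonal entries have opposite signs: (-1, -1), (-1, 4), (4, 3). Count: 3.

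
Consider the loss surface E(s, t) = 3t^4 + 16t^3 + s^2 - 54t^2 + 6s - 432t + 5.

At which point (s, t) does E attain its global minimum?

E(s,t) separates as P(s) + Q(t) + 5, so its minimum is min P + min Q + 5.
P'(s) = 2s + 6 vanishes at s ∈ {-3}; Q'(t) = 12(t - 3)(t + 3)(t + 4) vanishes at t ∈ {-4, -3, 3}.
Local minima of P (where P''>0): P(-3)=-9. Local minima of Q: Q(-4)=608, Q(3)=-1107.
So the global minimum of E is P(-3) + Q(3) + 5 = -9 − 1107 + 5 = -1111, attained at (-3, 3).

(-3, 3)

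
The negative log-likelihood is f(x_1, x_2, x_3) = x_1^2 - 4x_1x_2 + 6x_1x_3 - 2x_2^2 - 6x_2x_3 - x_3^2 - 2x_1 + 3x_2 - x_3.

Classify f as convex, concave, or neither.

f is quadratic, so its Hessian is the constant matrix H = [[2, -4, 6], [-4, -4, -6], [6, -6, -2]].
Leading principal minors: 2, -24, 408.
Neither pattern holds ⇒ H is indefinite ⇒ neither convex nor concave.

neither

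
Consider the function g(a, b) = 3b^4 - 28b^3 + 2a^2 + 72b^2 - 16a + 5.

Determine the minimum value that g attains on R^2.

g(a,b) separates as P(a) + Q(b) + 5, so its minimum is min P + min Q + 5.
P'(a) = 4a - 16 vanishes at a ∈ {4}; Q'(b) = 12b(b - 4)(b - 3) vanishes at b ∈ {0, 3, 4}.
Local minima of P (where P''>0): P(4)=-32. Local minima of Q: Q(0)=0, Q(4)=128.
So the global minimum of g is P(4) + Q(0) + 5 = -32 + 0 + 5 = -27, attained at (4, 0).

-27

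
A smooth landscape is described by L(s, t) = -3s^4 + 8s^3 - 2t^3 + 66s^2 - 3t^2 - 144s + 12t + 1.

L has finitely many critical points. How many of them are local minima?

L separates as a function of s plus a function of t, so ∇L=0 decouples.
∂L/∂s = -12(s - 4)(s - 1)(s + 3) = 0 at s ∈ {-3, 1, 4}; ∂L/∂t = -6(t - 1)(t + 2) = 0 at t ∈ {-2, 1}.
The Hessian is diagonal: diag(L_ss, L_tt). Second derivatives: L_ss(-3)=-336, L_ss(1)=144, L_ss(4)=-252; L_tt(-2)=18, L_tt(1)=-18.
Local minima occur where both diagonal entries positive: (1, -2). Count: 1.

1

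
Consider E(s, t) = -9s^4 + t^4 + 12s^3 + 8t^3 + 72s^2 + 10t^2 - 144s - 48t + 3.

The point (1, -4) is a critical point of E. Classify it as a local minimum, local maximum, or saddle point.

local minimum

The mixed partial ∂²E/∂s∂t is 0, so the Hessian at any point is diag(E_ss, E_tt) = diag(36(-3s^2 + 2s + 4), 4(3t^2 + 12t + 5)).
At (1, -4): H = diag(108, 20).
Both eigenvalues are positive, so H is positive definite: a local minimum.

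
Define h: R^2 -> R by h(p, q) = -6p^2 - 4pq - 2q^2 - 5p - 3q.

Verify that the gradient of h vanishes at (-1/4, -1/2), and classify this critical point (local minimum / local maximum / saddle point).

local maximum

∇h = (-12p - 4q - 5, -4p - 4q - 3); substituting (-1/4, -1/2) gives ∇h = (0, 0), so (-1/4, -1/2) is indeed a critical point.
The Hessian of h is constant: H = [[-12, -4], [-4, -4]].
det(H) = (-12)·(-4) − (-4)² = 32.
det(H) > 0 and tr(H) = -16 < 0, so H is negative definite and the point is a local maximum.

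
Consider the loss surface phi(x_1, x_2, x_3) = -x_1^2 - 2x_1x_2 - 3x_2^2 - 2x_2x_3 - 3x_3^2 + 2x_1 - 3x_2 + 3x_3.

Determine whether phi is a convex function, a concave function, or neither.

phi is quadratic, so its Hessian is the constant matrix H = [[-2, -2, 0], [-2, -6, -2], [0, -2, -6]].
Leading principal minors: -2, 8, -40.
Signs alternate −, +, − ⇒ H ≺ 0 ⇒ concave.

concave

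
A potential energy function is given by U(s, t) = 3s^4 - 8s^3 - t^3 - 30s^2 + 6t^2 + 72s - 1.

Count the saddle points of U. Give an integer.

U separates as a function of s plus a function of t, so ∇U=0 decouples.
∂U/∂s = 12(s - 3)(s - 1)(s + 2) = 0 at s ∈ {-2, 1, 3}; ∂U/∂t = -3t(t - 4) = 0 at t ∈ {0, 4}.
The Hessian is diagonal: diag(U_ss, U_tt). Second derivatives: U_ss(-2)=180, U_ss(1)=-72, U_ss(3)=120; U_tt(0)=12, U_tt(4)=-12.
Saddle points occur where the two diagonal entries have opposite signs: (-2, 4), (1, 0), (3, 4). Count: 3.

3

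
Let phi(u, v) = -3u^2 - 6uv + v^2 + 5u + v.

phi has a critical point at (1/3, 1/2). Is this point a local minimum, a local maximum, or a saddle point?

The Hessian of phi is constant: H = [[-6, -6], [-6, 2]].
det(H) = (-6)·2 − (-6)² = -48.
Since det(H) < 0, H is indefinite and the critical point is a saddle point.

saddle point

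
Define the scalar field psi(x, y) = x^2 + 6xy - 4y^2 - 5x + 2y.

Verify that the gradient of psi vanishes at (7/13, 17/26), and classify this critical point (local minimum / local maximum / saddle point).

∇psi = (2x + 6y - 5, 6x - 8y + 2); substituting (7/13, 17/26) gives ∇psi = (0, 0), so (7/13, 17/26) is indeed a critical point.
The Hessian of psi is constant: H = [[2, 6], [6, -8]].
det(H) = 2·(-8) − 6² = -52.
Since det(H) < 0, H is indefinite and the critical point is a saddle point.

saddle point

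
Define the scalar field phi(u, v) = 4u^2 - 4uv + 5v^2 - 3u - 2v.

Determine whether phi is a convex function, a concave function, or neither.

convex

phi is quadratic, so its Hessian is the constant matrix H = [[8, -4], [-4, 10]].
det(H) = 64, tr(H) = 18.
det(H) > 0 and tr(H) > 0, so H is positive definite everywhere: convex.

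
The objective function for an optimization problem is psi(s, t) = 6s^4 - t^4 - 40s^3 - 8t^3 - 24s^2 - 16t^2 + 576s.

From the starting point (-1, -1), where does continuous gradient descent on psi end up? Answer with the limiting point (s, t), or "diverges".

(-2, -2)

psi is separable, so gradient descent decouples: s follows -∂psi/∂s, t follows -∂psi/∂t.
∂psi/∂s = 24(s - 4)(s - 3)(s + 2); at s=-1 this is 480, so s decreases.
∂psi/∂t = -4t(t + 2)(t + 4); at t=-1 this is 12, so t decreases.
s converges to its nearest critical value -2 (a local min of the s-part); t converges to -2. The iterate converges to (-2, -2).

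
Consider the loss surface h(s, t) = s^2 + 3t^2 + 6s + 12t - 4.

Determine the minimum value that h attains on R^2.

h(s,t) separates as P(s) + Q(t) − 4, so its minimum is min P + min Q − 4.
P'(s) = 2s + 6 vanishes at s ∈ {-3}; Q'(t) = 6(t + 2) vanishes at t ∈ {-2}.
Local minima of P (where P''>0): P(-3)=-9. Local minima of Q: Q(-2)=-12.
So the global minimum of h is P(-3) + Q(-2) − 4 = -9 − 12 − 4 = -25, attained at (-3, -2).

-25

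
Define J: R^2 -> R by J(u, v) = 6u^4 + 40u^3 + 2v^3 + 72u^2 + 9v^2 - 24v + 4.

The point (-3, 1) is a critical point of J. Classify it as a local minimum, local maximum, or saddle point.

The mixed partial ∂²J/∂u∂v is 0, so the Hessian at any point is diag(J_uu, J_vv) = diag(24(3u^2 + 10u + 6), 6(2v + 3)).
At (-3, 1): H = diag(72, 30).
Both eigenvalues are positive, so H is positive definite: a local minimum.

local minimum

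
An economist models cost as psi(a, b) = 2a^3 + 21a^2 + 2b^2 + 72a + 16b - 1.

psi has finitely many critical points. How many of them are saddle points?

psi separates as a function of a plus a function of b, so ∇psi=0 decouples.
∂psi/∂a = 6(a + 3)(a + 4) = 0 at a ∈ {-4, -3}; ∂psi/∂b = 4(b + 4) = 0 at b ∈ {-4}.
The Hessian is diagonal: diag(psi_aa, psi_bb). Second derivatives: psi_aa(-4)=-6, psi_aa(-3)=6; psi_bb(-4)=4.
Saddle points occur where the two diagonal entries have opposite signs: (-4, -4). Count: 1.

1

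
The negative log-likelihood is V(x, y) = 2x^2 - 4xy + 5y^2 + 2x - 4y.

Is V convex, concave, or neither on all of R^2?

V is quadratic, so its Hessian is the constant matrix H = [[4, -4], [-4, 10]].
det(H) = 24, tr(H) = 14.
det(H) > 0 and tr(H) > 0, so H is positive definite everywhere: convex.

convex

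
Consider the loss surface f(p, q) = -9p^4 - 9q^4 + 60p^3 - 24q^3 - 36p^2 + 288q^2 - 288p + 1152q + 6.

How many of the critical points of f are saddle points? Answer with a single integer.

f separates as a function of p plus a function of q, so ∇f=0 decouples.
∂f/∂p = -36(p - 4)(p - 2)(p + 1) = 0 at p ∈ {-1, 2, 4}; ∂f/∂q = -36(q - 4)(q + 2)(q + 4) = 0 at q ∈ {-4, -2, 4}.
The Hessian is diagonal: diag(f_pp, f_qq). Second derivatives: f_pp(-1)=-540, f_pp(2)=216, f_pp(4)=-360; f_qq(-4)=-576, f_qq(-2)=432, f_qq(4)=-1728.
Saddle points occur where the two diagonal entries have opposite signs: (-1, -2), (2, -4), (2, 4), (4, -2). Count: 4.

4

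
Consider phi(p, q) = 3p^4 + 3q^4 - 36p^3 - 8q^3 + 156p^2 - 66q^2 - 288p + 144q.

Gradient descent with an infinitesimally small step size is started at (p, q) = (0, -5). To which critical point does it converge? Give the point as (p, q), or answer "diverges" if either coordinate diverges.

(2, -3)

phi is separable, so gradient descent decouples: p follows -∂phi/∂p, q follows -∂phi/∂q.
∂phi/∂p = 12(p - 4)(p - 3)(p - 2); at p=0 this is -288, so p increases.
∂phi/∂q = 12(q - 4)(q - 1)(q + 3); at q=-5 this is -1296, so q increases.
p converges to its nearest critical value 2 (a local min of the p-part); q converges to -3. The iterate converges to (2, -3).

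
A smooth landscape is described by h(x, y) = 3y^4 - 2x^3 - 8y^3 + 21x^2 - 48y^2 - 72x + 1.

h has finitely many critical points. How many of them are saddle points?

3

h separates as a function of x plus a function of y, so ∇h=0 decouples.
∂h/∂x = -6(x - 4)(x - 3) = 0 at x ∈ {3, 4}; ∂h/∂y = 12y(y - 4)(y + 2) = 0 at y ∈ {-2, 0, 4}.
The Hessian is diagonal: diag(h_xx, h_yy). Second derivatives: h_xx(3)=6, h_xx(4)=-6; h_yy(-2)=144, h_yy(0)=-96, h_yy(4)=288.
Saddle points occur where the two diagonal entries have opposite signs: (3, 0), (4, -2), (4, 4). Count: 3.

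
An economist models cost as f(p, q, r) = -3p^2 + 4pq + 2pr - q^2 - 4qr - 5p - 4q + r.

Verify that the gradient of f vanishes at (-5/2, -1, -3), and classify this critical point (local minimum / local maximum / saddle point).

∇f = (-6p + 4q + 2r - 5, 4p - 2q - 4r - 4, 2p - 4q + 1); substituting (-5/2, -1, -3) gives ∇f = (0, 0, 0), so (-5/2, -1, -3) is indeed a critical point.
The Hessian is constant: H = [[-6, 4, 2], [4, -2, -4], [2, -4, 0]].
Leading principal minors: Δ₁ = -6, Δ₂ = -4, Δ₃ = 40.
The minors fit neither the all-positive nor the alternating-sign pattern, so H is indefinite: a saddle point.

saddle point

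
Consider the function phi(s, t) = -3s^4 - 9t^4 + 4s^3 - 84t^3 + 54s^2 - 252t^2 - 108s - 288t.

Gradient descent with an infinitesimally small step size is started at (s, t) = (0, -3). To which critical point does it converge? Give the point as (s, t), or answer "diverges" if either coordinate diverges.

phi is separable, so gradient descent decouples: s follows -∂phi/∂s, t follows -∂phi/∂t.
∂phi/∂s = -12(s - 3)(s - 1)(s + 3); at s=0 this is -108, so s increases.
∂phi/∂t = -36(t + 1)(t + 2)(t + 4); at t=-3 this is -72, so t increases.
s converges to its nearest critical value 1 (a local min of the s-part); t converges to -2. The iterate converges to (1, -2).

(1, -2)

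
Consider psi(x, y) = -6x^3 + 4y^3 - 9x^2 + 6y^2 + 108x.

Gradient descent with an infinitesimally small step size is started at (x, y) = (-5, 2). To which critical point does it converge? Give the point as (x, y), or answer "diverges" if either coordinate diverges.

(-3, 0)

psi is separable, so gradient descent decouples: x follows -∂psi/∂x, y follows -∂psi/∂y.
∂psi/∂x = -18(x - 2)(x + 3); at x=-5 this is -252, so x increases.
∂psi/∂y = 12y(y + 1); at y=2 this is 72, so y decreases.
x converges to its nearest critical value -3 (a local min of the x-part); y converges to 0. The iterate converges to (-3, 0).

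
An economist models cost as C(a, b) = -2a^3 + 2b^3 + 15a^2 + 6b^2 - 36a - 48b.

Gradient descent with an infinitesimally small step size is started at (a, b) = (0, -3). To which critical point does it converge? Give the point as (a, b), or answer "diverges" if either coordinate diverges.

(2, 2)

C is separable, so gradient descent decouples: a follows -∂C/∂a, b follows -∂C/∂b.
∂C/∂a = -6(a - 3)(a - 2); at a=0 this is -36, so a increases.
∂C/∂b = 6(b - 2)(b + 4); at b=-3 this is -30, so b increases.
a converges to its nearest critical value 2 (a local min of the a-part); b converges to 2. The iterate converges to (2, 2).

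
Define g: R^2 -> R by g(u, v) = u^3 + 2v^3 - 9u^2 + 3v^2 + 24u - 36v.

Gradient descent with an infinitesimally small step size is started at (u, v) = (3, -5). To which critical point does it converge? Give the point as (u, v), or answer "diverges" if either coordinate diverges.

diverges

g is separable, so gradient descent decouples: u follows -∂g/∂u, v follows -∂g/∂v.
∂g/∂u = 3(u - 4)(u - 2); at u=3 this is -3, so u increases.
∂g/∂v = 6(v - 2)(v + 3); at v=-5 this is 84, so v decreases.
The v-coordinate has no critical point in that direction and runs off to infinity.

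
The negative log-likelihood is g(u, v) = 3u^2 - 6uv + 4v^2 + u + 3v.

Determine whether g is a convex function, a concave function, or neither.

g is quadratic, so its Hessian is the constant matrix H = [[6, -6], [-6, 8]].
det(H) = 12, tr(H) = 14.
det(H) > 0 and tr(H) > 0, so H is positive definite everywhere: convex.

convex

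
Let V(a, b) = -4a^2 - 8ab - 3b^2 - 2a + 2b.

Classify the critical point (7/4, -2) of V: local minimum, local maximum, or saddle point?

saddle point

The Hessian of V is constant: H = [[-8, -8], [-8, -6]].
det(H) = (-8)·(-6) − (-8)² = -16.
Since det(H) < 0, H is indefinite and the critical point is a saddle point.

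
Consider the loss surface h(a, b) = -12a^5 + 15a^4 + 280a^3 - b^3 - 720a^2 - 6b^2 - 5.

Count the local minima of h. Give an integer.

h separates as a function of a plus a function of b, so ∇h=0 decouples.
∂h/∂a = -60a(a - 3)(a - 2)(a + 4) = 0 at a ∈ {-4, 0, 2, 3}; ∂h/∂b = -3b(b + 4) = 0 at b ∈ {-4, 0}.
The Hessian is diagonal: diag(h_aa, h_bb). Second derivatives: h_aa(-4)=10080, h_aa(0)=-1440, h_aa(2)=720, h_aa(3)=-1260; h_bb(-4)=12, h_bb(0)=-12.
Local minima occur where both diagonal entries positive: (-4, -4), (2, -4). Count: 2.

2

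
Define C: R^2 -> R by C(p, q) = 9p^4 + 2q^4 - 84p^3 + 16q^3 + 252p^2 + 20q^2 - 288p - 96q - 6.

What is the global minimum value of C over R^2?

C(p,q) separates as A(p) + B(q) − 6, so its minimum is min A + min B − 6.
A'(p) = 36(p - 4)(p - 2)(p - 1) vanishes at p ∈ {1, 2, 4}; B'(q) = 8(q - 1)(q + 3)(q + 4) vanishes at q ∈ {-4, -3, 1}.
Local minima of A (where A''>0): A(1)=-111, A(4)=-192. Local minima of B: B(-4)=192, B(1)=-58.
So the global minimum of C is A(4) + B(1) − 6 = -192 − 58 − 6 = -256, attained at (4, 1).

-256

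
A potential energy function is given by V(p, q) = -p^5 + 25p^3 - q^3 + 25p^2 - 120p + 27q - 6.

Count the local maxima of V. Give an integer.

V separates as a function of p plus a function of q, so ∇V=0 decouples.
∂V/∂p = -5(p - 4)(p - 1)(p + 2)(p + 3) = 0 at p ∈ {-3, -2, 1, 4}; ∂V/∂q = -3(q - 3)(q + 3) = 0 at q ∈ {-3, 3}.
The Hessian is diagonal: diag(V_pp, V_qq). Second derivatives: V_pp(-3)=140, V_pp(-2)=-90, V_pp(1)=180, V_pp(4)=-630; V_qq(-3)=18, V_qq(3)=-18.
Local maxima occur where both diagonal entries negative: (-2, 3), (4, 3). Count: 2.

2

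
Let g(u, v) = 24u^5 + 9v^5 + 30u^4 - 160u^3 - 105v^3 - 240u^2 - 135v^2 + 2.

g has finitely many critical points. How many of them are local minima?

g separates as a function of u plus a function of v, so ∇g=0 decouples.
∂g/∂u = 120u(u - 2)(u + 1)(u + 2) = 0 at u ∈ {-2, -1, 0, 2}; ∂g/∂v = 45v(v - 3)(v + 1)(v + 2) = 0 at v ∈ {-2, -1, 0, 3}.
The Hessian is diagonal: diag(g_uu, g_vv). Second derivatives: g_uu(-2)=-960, g_uu(-1)=360, g_uu(0)=-480, g_uu(2)=2880; g_vv(-2)=-450, g_vv(-1)=180, g_vv(0)=-270, g_vv(3)=2700.
Local minima occur where both diagonal entries positive: (-1, -1), (-1, 3), (2, -1), (2, 3). Count: 4.

4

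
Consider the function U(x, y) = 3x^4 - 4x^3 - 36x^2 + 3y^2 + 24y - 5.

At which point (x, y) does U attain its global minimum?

U(x,y) separates as P(x) + Q(y) − 5, so its minimum is min P + min Q − 5.
P'(x) = 12x(x - 3)(x + 2) vanishes at x ∈ {-2, 0, 3}; Q'(y) = 6y + 24 vanishes at y ∈ {-4}.
Local minima of P (where P''>0): P(-2)=-64, P(3)=-189. Local minima of Q: Q(-4)=-48.
So the global minimum of U is P(3) + Q(-4) − 5 = -189 − 48 − 5 = -242, attained at (3, -4).

(3, -4)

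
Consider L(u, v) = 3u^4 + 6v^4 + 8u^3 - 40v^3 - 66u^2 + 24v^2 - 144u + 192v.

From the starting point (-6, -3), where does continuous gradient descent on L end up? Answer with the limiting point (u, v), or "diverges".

L is separable, so gradient descent decouples: u follows -∂L/∂u, v follows -∂L/∂v.
∂L/∂u = 12(u - 3)(u + 1)(u + 4); at u=-6 this is -1080, so u increases.
∂L/∂v = 24(v - 4)(v - 2)(v + 1); at v=-3 this is -1680, so v increases.
u converges to its nearest critical value -4 (a local min of the u-part); v converges to -1. The iterate converges to (-4, -1).

(-4, -1)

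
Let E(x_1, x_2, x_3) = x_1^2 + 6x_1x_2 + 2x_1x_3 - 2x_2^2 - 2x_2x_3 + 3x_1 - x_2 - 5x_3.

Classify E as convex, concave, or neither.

neither

E is quadratic, so its Hessian is the constant matrix H = [[2, 6, 2], [6, -4, -2], [2, -2, 0]].
Leading principal minors: 2, -44, -40.
Neither pattern holds ⇒ H is indefinite ⇒ neither convex nor concave.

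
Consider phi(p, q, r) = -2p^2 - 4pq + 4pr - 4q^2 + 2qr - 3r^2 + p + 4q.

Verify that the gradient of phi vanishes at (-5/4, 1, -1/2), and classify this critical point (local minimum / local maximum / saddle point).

local maximum

∇phi = (-4p - 4q + 4r + 1, -4p - 8q + 2r + 4, 4p + 2q - 6r); substituting (-5/4, 1, -1/2) gives ∇phi = (0, 0, 0), so (-5/4, 1, -1/2) is indeed a critical point.
The Hessian is constant: H = [[-4, -4, 4], [-4, -8, 2], [4, 2, -6]].
Leading principal minors: Δ₁ = -4, Δ₂ = 16, Δ₃ = -16.
The minors alternate sign starting negative (−, +, −), so H is negative definite: a local maximum.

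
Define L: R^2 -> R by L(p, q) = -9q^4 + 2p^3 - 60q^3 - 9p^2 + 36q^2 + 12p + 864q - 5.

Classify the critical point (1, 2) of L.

The mixed partial ∂²L/∂p∂q is 0, so the Hessian at any point is diag(L_pp, L_qq) = diag(6(2p - 3), 36(-3q^2 - 10q + 2)).
At (1, 2): H = diag(-6, -1080).
Both eigenvalues are negative, so H is negative definite: a local maximum.

local maximum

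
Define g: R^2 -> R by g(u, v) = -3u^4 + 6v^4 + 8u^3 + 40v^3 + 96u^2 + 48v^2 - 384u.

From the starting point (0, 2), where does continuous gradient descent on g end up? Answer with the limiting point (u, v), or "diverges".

(2, 0)

g is separable, so gradient descent decouples: u follows -∂g/∂u, v follows -∂g/∂v.
∂g/∂u = -12(u - 4)(u - 2)(u + 4); at u=0 this is -384, so u increases.
∂g/∂v = 24v(v + 1)(v + 4); at v=2 this is 864, so v decreases.
u converges to its nearest critical value 2 (a local min of the u-part); v converges to 0. The iterate converges to (2, 0).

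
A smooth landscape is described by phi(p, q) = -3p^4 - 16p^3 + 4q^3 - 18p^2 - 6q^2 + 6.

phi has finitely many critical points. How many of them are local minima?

phi separates as a function of p plus a function of q, so ∇phi=0 decouples.
∂phi/∂p = -12p(p + 1)(p + 3) = 0 at p ∈ {-3, -1, 0}; ∂phi/∂q = 12q(q - 1) = 0 at q ∈ {0, 1}.
The Hessian is diagonal: diag(phi_pp, phi_qq). Second derivatives: phi_pp(-3)=-72, phi_pp(-1)=24, phi_pp(0)=-36; phi_qq(0)=-12, phi_qq(1)=12.
Local minima occur where both diagonal entries positive: (-1, 1). Count: 1.

1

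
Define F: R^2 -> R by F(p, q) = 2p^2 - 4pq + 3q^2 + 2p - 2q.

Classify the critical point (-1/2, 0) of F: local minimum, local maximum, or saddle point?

local minimum

The Hessian of F is constant: H = [[4, -4], [-4, 6]].
det(H) = 4·6 − (-4)² = 8.
det(H) > 0 and tr(H) = 10 > 0, so H is positive definite and the point is a local minimum.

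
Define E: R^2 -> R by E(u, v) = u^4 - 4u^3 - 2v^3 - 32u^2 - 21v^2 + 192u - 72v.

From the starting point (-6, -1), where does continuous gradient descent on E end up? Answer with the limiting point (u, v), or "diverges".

E is separable, so gradient descent decouples: u follows -∂E/∂u, v follows -∂E/∂v.
∂E/∂u = 4(u - 4)(u - 3)(u + 4); at u=-6 this is -720, so u increases.
∂E/∂v = -6(v + 3)(v + 4); at v=-1 this is -36, so v increases.
The v-coordinate has no critical point in that direction and runs off to infinity.

diverges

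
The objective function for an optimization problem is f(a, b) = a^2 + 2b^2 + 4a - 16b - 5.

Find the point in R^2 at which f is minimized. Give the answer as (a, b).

f(a,b) separates as P(a) + Q(b) − 5, so its minimum is min P + min Q − 5.
P'(a) = 2a + 4 vanishes at a ∈ {-2}; Q'(b) = 4b - 16 vanishes at b ∈ {4}.
Local minima of P (where P''>0): P(-2)=-4. Local minima of Q: Q(4)=-32.
So the global minimum of f is P(-2) + Q(4) − 5 = -4 − 32 − 5 = -41, attained at (-2, 4).

(-2, 4)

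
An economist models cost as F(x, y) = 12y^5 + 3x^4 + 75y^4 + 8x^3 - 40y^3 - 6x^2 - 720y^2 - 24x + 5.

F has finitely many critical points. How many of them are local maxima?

2

F separates as a function of x plus a function of y, so ∇F=0 decouples.
∂F/∂x = 12(x - 1)(x + 1)(x + 2) = 0 at x ∈ {-2, -1, 1}; ∂F/∂y = 60y(y - 2)(y + 3)(y + 4) = 0 at y ∈ {-4, -3, 0, 2}.
The Hessian is diagonal: diag(F_xx, F_yy). Second derivatives: F_xx(-2)=36, F_xx(-1)=-24, F_xx(1)=72; F_yy(-4)=-1440, F_yy(-3)=900, F_yy(0)=-1440, F_yy(2)=3600.
Local maxima occur where both diagonal entries negative: (-1, -4), (-1, 0). Count: 2.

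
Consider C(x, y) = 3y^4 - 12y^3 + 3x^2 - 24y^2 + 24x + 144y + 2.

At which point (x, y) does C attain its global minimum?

C(x,y) separates as P(x) + Q(y) + 2, so its minimum is min P + min Q + 2.
P'(x) = 6x + 24 vanishes at x ∈ {-4}; Q'(y) = 12(y - 3)(y - 2)(y + 2) vanishes at y ∈ {-2, 2, 3}.
Local minima of P (where P''>0): P(-4)=-48. Local minima of Q: Q(-2)=-240, Q(3)=135.
So the global minimum of C is P(-4) + Q(-2) + 2 = -48 − 240 + 2 = -286, attained at (-4, -2).

(-4, -2)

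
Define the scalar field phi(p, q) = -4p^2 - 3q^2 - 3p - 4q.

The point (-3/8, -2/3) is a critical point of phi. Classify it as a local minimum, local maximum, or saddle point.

local maximum

The Hessian of phi is constant: H = [[-8, 0], [0, -6]].
det(H) = (-8)·(-6) − 0² = 48.
det(H) > 0 and tr(H) = -14 < 0, so H is negative definite and the point is a local maximum.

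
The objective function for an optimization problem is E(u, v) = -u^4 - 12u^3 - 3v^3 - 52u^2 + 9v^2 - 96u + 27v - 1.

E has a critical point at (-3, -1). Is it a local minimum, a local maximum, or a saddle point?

The mixed partial ∂²E/∂u∂v is 0, so the Hessian at any point is diag(E_uu, E_vv) = diag(-4(3u^2 + 18u + 26), 18(-v + 1)).
At (-3, -1): H = diag(4, 36).
Both eigenvalues are positive, so H is positive definite: a local minimum.

local minimum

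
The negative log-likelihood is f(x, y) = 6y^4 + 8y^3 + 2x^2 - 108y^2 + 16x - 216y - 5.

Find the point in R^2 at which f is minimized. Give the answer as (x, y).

(-4, 3)

f(x,y) separates as P(x) + Q(y) − 5, so its minimum is min P + min Q − 5.
P'(x) = 4x + 16 vanishes at x ∈ {-4}; Q'(y) = 24(y - 3)(y + 1)(y + 3) vanishes at y ∈ {-3, -1, 3}.
Local minima of P (where P''>0): P(-4)=-32. Local minima of Q: Q(-3)=-54, Q(3)=-918.
So the global minimum of f is P(-4) + Q(3) − 5 = -32 − 918 − 5 = -955, attained at (-4, 3).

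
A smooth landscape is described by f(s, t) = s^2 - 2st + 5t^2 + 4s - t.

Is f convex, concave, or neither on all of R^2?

convex

f is quadratic, so its Hessian is the constant matrix H = [[2, -2], [-2, 10]].
det(H) = 16, tr(H) = 12.
det(H) > 0 and tr(H) > 0, so H is positive definite everywhere: convex.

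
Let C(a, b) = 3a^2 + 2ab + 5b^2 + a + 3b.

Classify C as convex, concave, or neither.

convex

C is quadratic, so its Hessian is the constant matrix H = [[6, 2], [2, 10]].
det(H) = 56, tr(H) = 16.
det(H) > 0 and tr(H) > 0, so H is positive definite everywhere: convex.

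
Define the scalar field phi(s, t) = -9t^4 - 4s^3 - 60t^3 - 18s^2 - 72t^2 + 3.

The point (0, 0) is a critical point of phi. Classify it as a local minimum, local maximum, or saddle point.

The mixed partial ∂²phi/∂s∂t is 0, so the Hessian at any point is diag(phi_ss, phi_tt) = diag(-12(2s + 3), -36(3t^2 + 10t + 4)).
At (0, 0): H = diag(-36, -144).
Both eigenvalues are negative, so H is negative definite: a local maximum.

local maximum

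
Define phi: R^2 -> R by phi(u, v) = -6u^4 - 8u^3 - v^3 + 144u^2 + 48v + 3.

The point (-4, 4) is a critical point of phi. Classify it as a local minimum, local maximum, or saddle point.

The mixed partial ∂²phi/∂u∂v is 0, so the Hessian at any point is diag(phi_uu, phi_vv) = diag(24(-3u^2 - 2u + 12), -6v).
At (-4, 4): H = diag(-672, -24).
Both eigenvalues are negative, so H is negative definite: a local maximum.

local maximum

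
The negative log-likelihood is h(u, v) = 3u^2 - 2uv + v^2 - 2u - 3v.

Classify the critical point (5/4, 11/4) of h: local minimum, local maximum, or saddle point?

The Hessian of h is constant: H = [[6, -2], [-2, 2]].
det(H) = 6·2 − (-2)² = 8.
det(H) > 0 and tr(H) = 8 > 0, so H is positive definite and the point is a local minimum.

local minimum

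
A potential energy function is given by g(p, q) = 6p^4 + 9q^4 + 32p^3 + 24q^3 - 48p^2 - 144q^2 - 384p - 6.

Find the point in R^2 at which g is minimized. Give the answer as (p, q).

g(p,q) separates as A(p) + B(q) − 6, so its minimum is min A + min B − 6.
A'(p) = 24(p - 2)(p + 2)(p + 4) vanishes at p ∈ {-4, -2, 2}; B'(q) = 36q(q - 2)(q + 4) vanishes at q ∈ {-4, 0, 2}.
Local minima of A (where A''>0): A(-4)=256, A(2)=-608. Local minima of B: B(-4)=-1536, B(2)=-240.
So the global minimum of g is A(2) + B(-4) − 6 = -608 − 1536 − 6 = -2150, attained at (2, -4).

(2, -4)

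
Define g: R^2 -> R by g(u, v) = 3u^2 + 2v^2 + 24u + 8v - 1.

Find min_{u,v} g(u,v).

g(u,v) separates as P(u) + Q(v) − 1, so its minimum is min P + min Q − 1.
P'(u) = 6u + 24 vanishes at u ∈ {-4}; Q'(v) = 4v + 8 vanishes at v ∈ {-2}.
Local minima of P (where P''>0): P(-4)=-48. Local minima of Q: Q(-2)=-8.
So the global minimum of g is P(-4) + Q(-2) − 1 = -48 − 8 − 1 = -57, attained at (-4, -2).

-57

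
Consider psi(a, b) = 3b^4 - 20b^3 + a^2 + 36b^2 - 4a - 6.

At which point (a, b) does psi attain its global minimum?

psi(a,b) separates as P(a) + Q(b) − 6, so its minimum is min P + min Q − 6.
P'(a) = 2a - 4 vanishes at a ∈ {2}; Q'(b) = 12b(b - 3)(b - 2) vanishes at b ∈ {0, 2, 3}.
Local minima of P (where P''>0): P(2)=-4. Local minima of Q: Q(0)=0, Q(3)=27.
So the global minimum of psi is P(2) + Q(0) − 6 = -4 + 0 − 6 = -10, attained at (2, 0).

(2, 0)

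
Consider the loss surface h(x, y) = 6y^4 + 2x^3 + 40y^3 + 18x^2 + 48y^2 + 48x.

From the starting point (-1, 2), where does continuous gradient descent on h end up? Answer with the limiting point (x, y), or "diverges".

h is separable, so gradient descent decouples: x follows -∂h/∂x, y follows -∂h/∂y.
∂h/∂x = 6(x + 2)(x + 4); at x=-1 this is 18, so x decreases.
∂h/∂y = 24y(y + 1)(y + 4); at y=2 this is 864, so y decreases.
x converges to its nearest critical value -2 (a local min of the x-part); y converges to 0. The iterate converges to (-2, 0).

(-2, 0)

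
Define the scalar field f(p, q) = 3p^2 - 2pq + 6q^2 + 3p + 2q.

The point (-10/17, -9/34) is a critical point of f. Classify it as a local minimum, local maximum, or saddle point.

local minimum

The Hessian of f is constant: H = [[6, -2], [-2, 12]].
det(H) = 6·12 − (-2)² = 68.
det(H) > 0 and tr(H) = 18 > 0, so H is positive definite and the point is a local minimum.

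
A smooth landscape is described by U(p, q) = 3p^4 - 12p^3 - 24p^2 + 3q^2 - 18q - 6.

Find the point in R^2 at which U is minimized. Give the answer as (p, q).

(4, 3)

U(p,q) separates as A(p) + B(q) − 6, so its minimum is min A + min B − 6.
A'(p) = 12p(p - 4)(p + 1) vanishes at p ∈ {-1, 0, 4}; B'(q) = 6q - 18 vanishes at q ∈ {3}.
Local minima of A (where A''>0): A(-1)=-9, A(4)=-384. Local minima of B: B(3)=-27.
So the global minimum of U is A(4) + B(3) − 6 = -384 − 27 − 6 = -417, attained at (4, 3).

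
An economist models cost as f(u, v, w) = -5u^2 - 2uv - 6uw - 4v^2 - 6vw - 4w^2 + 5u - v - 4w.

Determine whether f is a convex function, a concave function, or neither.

f is quadratic, so its Hessian is the constant matrix H = [[-10, -2, -6], [-2, -8, -6], [-6, -6, -8]].
Leading principal minors: -10, 76, -104.
Signs alternate −, +, − ⇒ H ≺ 0 ⇒ concave.

concave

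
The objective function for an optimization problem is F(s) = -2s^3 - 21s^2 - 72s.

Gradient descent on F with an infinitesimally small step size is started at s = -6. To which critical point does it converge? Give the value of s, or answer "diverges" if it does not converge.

F'(s) = -6(s + 3)(s + 4), so F'(-6) = -36.
Gradient descent moves in the -F' direction, i.e. s is increasing.
The nearest critical point in that direction is s = -4, where F'' = 6 > 0 (a local minimum). The iterate converges there.

-4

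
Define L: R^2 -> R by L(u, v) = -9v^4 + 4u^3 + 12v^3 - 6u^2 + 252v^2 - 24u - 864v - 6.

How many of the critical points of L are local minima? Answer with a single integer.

1

L separates as a function of u plus a function of v, so ∇L=0 decouples.
∂L/∂u = 12(u - 2)(u + 1) = 0 at u ∈ {-1, 2}; ∂L/∂v = -36(v - 3)(v - 2)(v + 4) = 0 at v ∈ {-4, 2, 3}.
The Hessian is diagonal: diag(L_uu, L_vv). Second derivatives: L_uu(-1)=-36, L_uu(2)=36; L_vv(-4)=-1512, L_vv(2)=216, L_vv(3)=-252.
Local minima occur where both diagonal entries positive: (2, 2). Count: 1.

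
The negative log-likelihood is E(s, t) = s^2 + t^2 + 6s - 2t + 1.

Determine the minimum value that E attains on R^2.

E(s,t) separates as P(s) + Q(t) + 1, so its minimum is min P + min Q + 1.
P'(s) = 2s + 6 vanishes at s ∈ {-3}; Q'(t) = 2(t - 1) vanishes at t ∈ {1}.
Local minima of P (where P''>0): P(-3)=-9. Local minima of Q: Q(1)=-1.
So the global minimum of E is P(-3) + Q(1) + 1 = -9 − 1 + 1 = -9, attained at (-3, 1).

-9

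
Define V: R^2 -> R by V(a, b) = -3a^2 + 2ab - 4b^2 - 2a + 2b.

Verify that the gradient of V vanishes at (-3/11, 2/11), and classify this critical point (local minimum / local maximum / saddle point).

∇V = (-6a + 2b - 2, 2a - 8b + 2); substituting (-3/11, 2/11) gives ∇V = (0, 0), so (-3/11, 2/11) is indeed a critical point.
The Hessian of V is constant: H = [[-6, 2], [2, -8]].
det(H) = (-6)·(-8) − 2² = 44.
det(H) > 0 and tr(H) = -14 < 0, so H is negative definite and the point is a local maximum.

local maximum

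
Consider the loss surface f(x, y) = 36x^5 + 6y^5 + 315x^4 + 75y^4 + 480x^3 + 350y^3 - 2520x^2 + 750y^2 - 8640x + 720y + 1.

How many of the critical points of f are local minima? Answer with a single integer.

4

f separates as a function of x plus a function of y, so ∇f=0 decouples.
∂f/∂x = 180(x - 2)(x + 2)(x + 3)(x + 4) = 0 at x ∈ {-4, -3, -2, 2}; ∂f/∂y = 30(y + 1)(y + 2)(y + 3)(y + 4) = 0 at y ∈ {-4, -3, -2, -1}.
The Hessian is diagonal: diag(f_xx, f_yy). Second derivatives: f_xx(-4)=-2160, f_xx(-3)=900, f_xx(-2)=-1440, f_xx(2)=21600; f_yy(-4)=-180, f_yy(-3)=60, f_yy(-2)=-60, f_yy(-1)=180.
Local minima occur where both diagonal entries positive: (-3, -3), (-3, -1), (2, -3), (2, -1). Count: 4.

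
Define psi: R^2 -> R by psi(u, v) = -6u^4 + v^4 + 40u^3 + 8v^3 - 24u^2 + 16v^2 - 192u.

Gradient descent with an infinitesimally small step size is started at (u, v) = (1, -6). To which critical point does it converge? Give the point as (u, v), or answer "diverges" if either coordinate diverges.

psi is separable, so gradient descent decouples: u follows -∂psi/∂u, v follows -∂psi/∂v.
∂psi/∂u = -24(u - 4)(u - 2)(u + 1); at u=1 this is -144, so u increases.
∂psi/∂v = 4v(v + 2)(v + 4); at v=-6 this is -192, so v increases.
u converges to its nearest critical value 2 (a local min of the u-part); v converges to -4. The iterate converges to (2, -4).

(2, -4)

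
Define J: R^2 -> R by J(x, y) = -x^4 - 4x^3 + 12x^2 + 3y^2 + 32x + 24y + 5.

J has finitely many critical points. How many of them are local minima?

J separates as a function of x plus a function of y, so ∇J=0 decouples.
∂J/∂x = -4(x - 2)(x + 1)(x + 4) = 0 at x ∈ {-4, -1, 2}; ∂J/∂y = 6(y + 4) = 0 at y ∈ {-4}.
The Hessian is diagonal: diag(J_xx, J_yy). Second derivatives: J_xx(-4)=-72, J_xx(-1)=36, J_xx(2)=-72; J_yy(-4)=6.
Local minima occur where both diagonal entries positive: (-1, -4). Count: 1.

1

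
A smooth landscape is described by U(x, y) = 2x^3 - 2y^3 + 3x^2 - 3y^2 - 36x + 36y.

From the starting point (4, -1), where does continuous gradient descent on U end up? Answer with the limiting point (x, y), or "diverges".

(2, -3)

U is separable, so gradient descent decouples: x follows -∂U/∂x, y follows -∂U/∂y.
∂U/∂x = 6(x - 2)(x + 3); at x=4 this is 84, so x decreases.
∂U/∂y = -6(y - 2)(y + 3); at y=-1 this is 36, so y decreases.
x converges to its nearest critical value 2 (a local min of the x-part); y converges to -3. The iterate converges to (2, -3).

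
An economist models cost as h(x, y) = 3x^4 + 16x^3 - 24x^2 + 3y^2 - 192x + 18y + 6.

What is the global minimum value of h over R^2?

-325

h(x,y) separates as P(x) + Q(y) + 6, so its minimum is min P + min Q + 6.
P'(x) = 12(x - 2)(x + 2)(x + 4) vanishes at x ∈ {-4, -2, 2}; Q'(y) = 6y + 18 vanishes at y ∈ {-3}.
Local minima of P (where P''>0): P(-4)=128, P(2)=-304. Local minima of Q: Q(-3)=-27.
So the global minimum of h is P(2) + Q(-3) + 6 = -304 − 27 + 6 = -325, attained at (2, -3).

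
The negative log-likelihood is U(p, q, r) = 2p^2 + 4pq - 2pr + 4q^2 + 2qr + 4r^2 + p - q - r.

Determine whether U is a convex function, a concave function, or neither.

U is quadratic, so its Hessian is the constant matrix H = [[4, 4, -2], [4, 8, 2], [-2, 2, 8]].
Leading principal minors: 4, 16, 48.
All positive ⇒ H ≻ 0 ⇒ convex.

convex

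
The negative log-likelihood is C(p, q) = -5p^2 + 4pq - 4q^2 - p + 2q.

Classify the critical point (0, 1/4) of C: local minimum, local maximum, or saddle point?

The Hessian of C is constant: H = [[-10, 4], [4, -8]].
det(H) = (-10)·(-8) − 4² = 64.
det(H) > 0 and tr(H) = -18 < 0, so H is negative definite and the point is a local maximum.

local maximum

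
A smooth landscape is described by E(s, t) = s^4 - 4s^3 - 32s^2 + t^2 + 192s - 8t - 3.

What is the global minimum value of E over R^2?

E(s,t) separates as P(s) + Q(t) − 3, so its minimum is min P + min Q − 3.
P'(s) = 4(s - 4)(s - 3)(s + 4) vanishes at s ∈ {-4, 3, 4}; Q'(t) = 2(t - 4) vanishes at t ∈ {4}.
Local minima of P (where P''>0): P(-4)=-768, P(4)=256. Local minima of Q: Q(4)=-16.
So the global minimum of E is P(-4) + Q(4) − 3 = -768 − 16 − 3 = -787, attained at (-4, 4).

-787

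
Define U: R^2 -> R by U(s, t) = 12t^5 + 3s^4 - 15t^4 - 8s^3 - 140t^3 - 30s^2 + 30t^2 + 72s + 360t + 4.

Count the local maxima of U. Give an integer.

U separates as a function of s plus a function of t, so ∇U=0 decouples.
∂U/∂s = 12(s - 3)(s - 1)(s + 2) = 0 at s ∈ {-2, 1, 3}; ∂U/∂t = 60(t - 3)(t - 1)(t + 1)(t + 2) = 0 at t ∈ {-2, -1, 1, 3}.
The Hessian is diagonal: diag(U_ss, U_tt). Second derivatives: U_ss(-2)=180, U_ss(1)=-72, U_ss(3)=120; U_tt(-2)=-900, U_tt(-1)=480, U_tt(1)=-720, U_tt(3)=2400.
Local maxima occur where both diagonal entries negative: (1, -2), (1, 1). Count: 2.

2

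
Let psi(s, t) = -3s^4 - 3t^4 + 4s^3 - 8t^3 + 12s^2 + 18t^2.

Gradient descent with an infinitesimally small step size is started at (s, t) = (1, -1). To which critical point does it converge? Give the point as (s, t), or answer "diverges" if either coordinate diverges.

(0, 0)

psi is separable, so gradient descent decouples: s follows -∂psi/∂s, t follows -∂psi/∂t.
∂psi/∂s = -12s(s - 2)(s + 1); at s=1 this is 24, so s decreases.
∂psi/∂t = -12t(t - 1)(t + 3); at t=-1 this is -48, so t increases.
s converges to its nearest critical value 0 (a local min of the s-part); t converges to 0. The iterate converges to (0, 0).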